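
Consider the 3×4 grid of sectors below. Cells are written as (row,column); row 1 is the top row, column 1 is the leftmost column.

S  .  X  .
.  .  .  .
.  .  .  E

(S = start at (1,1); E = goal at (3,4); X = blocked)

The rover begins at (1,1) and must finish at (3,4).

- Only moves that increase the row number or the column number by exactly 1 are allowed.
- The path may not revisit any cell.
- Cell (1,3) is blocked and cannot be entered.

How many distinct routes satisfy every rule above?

7

A right/down-only route from (1,1) to (3,4) makes exactly 2 down-moves and 3 right-moves in some order.
With no other constraints that would be C(5,2) = 10 routes.
Subtract routes through each blocked cell (inclusion–exclusion for overlaps): − through (1,3): 3 → 7.
That gives 7 routes.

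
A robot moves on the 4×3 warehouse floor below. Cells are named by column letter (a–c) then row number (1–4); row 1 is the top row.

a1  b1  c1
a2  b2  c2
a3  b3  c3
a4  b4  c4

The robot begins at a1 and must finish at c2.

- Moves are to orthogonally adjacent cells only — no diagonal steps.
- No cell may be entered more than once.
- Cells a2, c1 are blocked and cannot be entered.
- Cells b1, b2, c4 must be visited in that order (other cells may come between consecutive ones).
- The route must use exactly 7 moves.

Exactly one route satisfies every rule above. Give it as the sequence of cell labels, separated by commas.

a1, b1, b2, b3, b4, c4, c3, c2

The waypoints must appear in the order b1, b2, c4, with no cell reused.
Route from a1: right 1 to b1, down 3 to b4, right 1 to c4, up 2 to c2 — 7 moves in all.
Check: order respected (b1 at step 1, b2 at step 2, c4 at step 5); 7 moves as required.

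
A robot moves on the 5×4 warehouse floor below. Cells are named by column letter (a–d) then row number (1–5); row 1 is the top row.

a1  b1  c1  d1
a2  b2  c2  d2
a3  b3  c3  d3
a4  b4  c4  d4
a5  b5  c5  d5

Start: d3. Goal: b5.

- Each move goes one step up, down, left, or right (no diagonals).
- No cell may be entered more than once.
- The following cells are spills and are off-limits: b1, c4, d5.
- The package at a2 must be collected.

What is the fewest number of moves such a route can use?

Any route passes through a2 somewhere between d3 and b5. Summing Manhattan distances along the two legs (d3 → a2 → b5) gives a lower bound of 4 + 4 = 8 moves.
A route of 8 moves achieves this: d3 → d2 → c2 → b2 → a2 → a3 → a4 → a5 → b5.
Since 8 matches the lower bound, it is optimal.

8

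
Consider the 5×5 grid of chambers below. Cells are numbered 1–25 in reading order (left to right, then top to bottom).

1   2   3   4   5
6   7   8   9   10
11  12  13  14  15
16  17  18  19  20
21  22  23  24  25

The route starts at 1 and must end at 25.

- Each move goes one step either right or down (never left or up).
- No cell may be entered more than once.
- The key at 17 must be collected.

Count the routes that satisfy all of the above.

A right/down-only route from 1 to 25 makes exactly 4 down-moves and 4 right-moves in some order.
With no other constraints that would be C(8,4) = 70 routes.
Split at 17 and multiply the segment counts: 1→17: 4; 17→25: 4; product = 16.
That gives 16 routes.

16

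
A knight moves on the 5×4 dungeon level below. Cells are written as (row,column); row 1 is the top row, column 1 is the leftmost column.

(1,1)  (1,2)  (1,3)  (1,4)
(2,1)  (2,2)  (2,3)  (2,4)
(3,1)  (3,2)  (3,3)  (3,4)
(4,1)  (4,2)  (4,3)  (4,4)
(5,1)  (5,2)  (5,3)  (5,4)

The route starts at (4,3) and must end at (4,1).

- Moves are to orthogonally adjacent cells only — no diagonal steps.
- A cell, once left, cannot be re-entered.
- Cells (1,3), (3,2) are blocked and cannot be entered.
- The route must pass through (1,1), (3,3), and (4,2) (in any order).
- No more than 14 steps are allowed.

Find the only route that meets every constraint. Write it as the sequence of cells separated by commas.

The budget equals the shortest possible length, so every move has to be on a shortest route through the required cells.
Route from (4,3): left to (4,2), down to (5,2), 2× right (reaching (5,4)), 2× up (reaching (3,4)), left to (3,3), up to (2,3), left to (2,2), up to (1,2), left to (1,1), 3× down (reaching (4,1)) — 14 moves in all.
Check: all required cells visited; 14 ≤ 14 moves.

(4,3), (4,2), (5,2), (5,3), (5,4), (4,4), (3,4), (3,3), (2,3), (2,2), (1,2), (1,1), (2,1), (3,1), (4,1)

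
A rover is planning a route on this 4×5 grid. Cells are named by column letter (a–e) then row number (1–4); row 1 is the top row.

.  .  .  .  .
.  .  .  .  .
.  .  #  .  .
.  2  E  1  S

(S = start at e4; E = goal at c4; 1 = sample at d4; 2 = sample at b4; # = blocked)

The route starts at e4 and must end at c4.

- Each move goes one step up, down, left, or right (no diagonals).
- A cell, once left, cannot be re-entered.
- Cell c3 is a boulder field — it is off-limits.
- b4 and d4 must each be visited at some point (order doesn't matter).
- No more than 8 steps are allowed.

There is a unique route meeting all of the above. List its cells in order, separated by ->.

The budget equals the shortest possible length, so every move has to be on a shortest route through the required cells.
Route from e4: left to d4, 2× up (reaching d2), 2× left (reaching b2), 2× down (reaching b4), right to c4 — 8 moves in all.
Check: all required cells visited; 8 ≤ 8 moves.

e4 -> d4 -> d3 -> d2 -> c2 -> b2 -> b3 -> b4 -> c4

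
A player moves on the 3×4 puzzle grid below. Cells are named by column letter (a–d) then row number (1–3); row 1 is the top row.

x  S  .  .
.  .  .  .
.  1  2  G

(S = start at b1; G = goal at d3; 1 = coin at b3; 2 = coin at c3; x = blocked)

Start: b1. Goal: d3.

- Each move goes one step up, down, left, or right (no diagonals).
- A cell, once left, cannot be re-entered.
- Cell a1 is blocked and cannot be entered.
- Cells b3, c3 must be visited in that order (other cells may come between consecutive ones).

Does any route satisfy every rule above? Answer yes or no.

One route that works: b1 → b2 → b3 → c3 → d3.

yes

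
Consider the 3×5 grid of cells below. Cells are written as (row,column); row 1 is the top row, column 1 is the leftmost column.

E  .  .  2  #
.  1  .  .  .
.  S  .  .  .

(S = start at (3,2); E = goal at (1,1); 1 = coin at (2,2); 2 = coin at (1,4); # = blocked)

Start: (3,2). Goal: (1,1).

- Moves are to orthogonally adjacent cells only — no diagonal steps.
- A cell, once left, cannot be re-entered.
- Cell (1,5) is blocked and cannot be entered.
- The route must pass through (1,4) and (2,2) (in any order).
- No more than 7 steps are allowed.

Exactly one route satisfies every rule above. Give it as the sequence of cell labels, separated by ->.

The 7-move cap with required stops at (1,4), (2,2) leaves no slack for detours.
Route from (3,2): up to (2,2), 2× right (reaching (2,4)), up to (1,4), 3× left (reaching (1,1)) — 7 moves in all.
Check: all required cells visited; 7 ≤ 7 moves.

(3,2) -> (2,2) -> (2,3) -> (2,4) -> (1,4) -> (1,3) -> (1,2) -> (1,1)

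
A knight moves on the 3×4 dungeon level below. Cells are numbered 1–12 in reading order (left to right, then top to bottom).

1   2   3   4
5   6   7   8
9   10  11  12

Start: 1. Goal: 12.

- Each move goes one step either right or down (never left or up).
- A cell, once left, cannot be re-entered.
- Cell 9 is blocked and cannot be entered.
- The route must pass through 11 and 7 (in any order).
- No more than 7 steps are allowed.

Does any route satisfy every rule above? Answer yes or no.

yes

One route that works: 1 → 5 → 6 → 7 → 11 → 12.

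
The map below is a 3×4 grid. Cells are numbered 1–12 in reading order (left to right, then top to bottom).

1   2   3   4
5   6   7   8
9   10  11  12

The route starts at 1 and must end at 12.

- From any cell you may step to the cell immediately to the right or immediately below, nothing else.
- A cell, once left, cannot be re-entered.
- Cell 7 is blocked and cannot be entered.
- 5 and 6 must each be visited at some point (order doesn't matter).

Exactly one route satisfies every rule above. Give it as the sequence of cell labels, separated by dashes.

1 - 5 - 6 - 10 - 11 - 12

Moves only go right or down, so the column and row indices never decrease.
Route from 1: down 1 to 5, right 1 to 6, down 1 to 10, right 2 to 12 — 5 moves in all.
Check: all required cells visited.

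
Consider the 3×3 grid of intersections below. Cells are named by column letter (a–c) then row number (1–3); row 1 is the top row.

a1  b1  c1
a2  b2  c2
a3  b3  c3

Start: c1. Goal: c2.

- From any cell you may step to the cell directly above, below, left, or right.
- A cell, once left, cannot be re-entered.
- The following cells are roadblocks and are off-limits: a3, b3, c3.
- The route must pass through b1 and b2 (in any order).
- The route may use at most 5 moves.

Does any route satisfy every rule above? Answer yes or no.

yes

One route that works: c1 → b1 → b2 → c2.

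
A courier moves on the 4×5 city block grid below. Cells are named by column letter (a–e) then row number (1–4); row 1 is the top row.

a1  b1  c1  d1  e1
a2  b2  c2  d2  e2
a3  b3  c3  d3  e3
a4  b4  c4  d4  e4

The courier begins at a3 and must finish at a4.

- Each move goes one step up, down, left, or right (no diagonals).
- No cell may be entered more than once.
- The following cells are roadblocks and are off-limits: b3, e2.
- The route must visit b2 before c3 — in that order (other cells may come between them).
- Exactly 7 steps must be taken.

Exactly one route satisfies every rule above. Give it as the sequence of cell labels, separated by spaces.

a3 a2 b2 c2 c3 c4 b4 a4

The waypoints must appear in the order b2, c3, with no cell reused.
Route from a3: up to a2, 2× right (reaching c2), 2× down (reaching c4), 2× left (reaching a4) — 7 moves in all.
Check: order respected (b2 at step 2, c3 at step 4); 7 moves as required.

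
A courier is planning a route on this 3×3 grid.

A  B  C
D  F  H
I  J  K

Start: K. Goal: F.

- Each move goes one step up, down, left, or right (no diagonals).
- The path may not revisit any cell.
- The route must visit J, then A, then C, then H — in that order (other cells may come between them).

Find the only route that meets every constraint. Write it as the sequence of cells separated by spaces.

The waypoints must appear in the order J, A, C, H, with no cell reused.
Route from K: 2× left (reaching I), 2× up (reaching A), 2× right (reaching C), down to H, left to F — 8 moves in all.
Check: order respected (J at step 1, A at step 4, C at step 6, H at step 7).

K J I D A B C H F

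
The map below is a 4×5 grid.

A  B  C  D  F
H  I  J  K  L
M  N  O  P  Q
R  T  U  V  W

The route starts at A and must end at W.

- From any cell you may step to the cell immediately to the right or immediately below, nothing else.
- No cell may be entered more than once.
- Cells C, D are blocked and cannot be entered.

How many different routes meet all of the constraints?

A right/down-only route from A to W makes exactly 3 down-moves and 4 right-moves in some order.
With no other constraints that would be C(7,3) = 35 routes.
Subtract routes through each blocked cell (inclusion–exclusion for overlaps): − through C: 10 − through D: 4 + through C&D: 4 → 25.
That gives 25 routes.

25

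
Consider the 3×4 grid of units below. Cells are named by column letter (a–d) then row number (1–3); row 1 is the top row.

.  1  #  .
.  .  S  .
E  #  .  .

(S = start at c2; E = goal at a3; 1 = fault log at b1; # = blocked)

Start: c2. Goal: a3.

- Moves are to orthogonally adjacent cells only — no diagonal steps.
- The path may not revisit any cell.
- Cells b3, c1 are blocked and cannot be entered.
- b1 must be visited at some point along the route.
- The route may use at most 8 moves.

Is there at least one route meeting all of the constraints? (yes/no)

One route that works: c2 → b2 → b1 → a1 → a2 → a3.

yes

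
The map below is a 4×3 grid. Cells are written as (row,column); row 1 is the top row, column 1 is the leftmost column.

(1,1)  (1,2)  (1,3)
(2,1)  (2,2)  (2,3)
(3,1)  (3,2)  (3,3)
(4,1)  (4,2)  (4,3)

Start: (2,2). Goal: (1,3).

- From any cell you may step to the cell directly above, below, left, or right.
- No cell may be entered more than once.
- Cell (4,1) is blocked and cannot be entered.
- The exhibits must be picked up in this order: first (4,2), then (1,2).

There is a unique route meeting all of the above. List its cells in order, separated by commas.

(2,2), (2,3), (3,3), (4,3), (4,2), (3,2), (3,1), (2,1), (1,1), (1,2), (1,3)

The waypoints must appear in the order (4,2), (1,2), with no cell reused.
Route from (2,2): right 1 to (2,3), down 2 to (4,3), left 1 to (4,2), up 1 to (3,2), left 1 to (3,1), up 2 to (1,1), right 2 to (1,3) — 10 moves in all.
Check: order respected ((4,2) at step 4, (1,2) at step 9).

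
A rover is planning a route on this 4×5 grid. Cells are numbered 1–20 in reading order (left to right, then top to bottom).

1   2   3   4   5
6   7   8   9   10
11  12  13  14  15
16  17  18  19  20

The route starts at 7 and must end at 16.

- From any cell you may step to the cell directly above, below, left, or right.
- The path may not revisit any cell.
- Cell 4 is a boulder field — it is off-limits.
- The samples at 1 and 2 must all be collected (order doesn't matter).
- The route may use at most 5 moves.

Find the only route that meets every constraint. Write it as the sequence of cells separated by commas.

7, 2, 1, 6, 11, 16

Any route must reach 1 and 2 and still end at 16 within 5 moves, so the order of the required stops is forced.
Route from 7: up to 2, left to 1, 3× down (reaching 16) — 5 moves in all.
Check: all required cells visited; 5 ≤ 5 moves.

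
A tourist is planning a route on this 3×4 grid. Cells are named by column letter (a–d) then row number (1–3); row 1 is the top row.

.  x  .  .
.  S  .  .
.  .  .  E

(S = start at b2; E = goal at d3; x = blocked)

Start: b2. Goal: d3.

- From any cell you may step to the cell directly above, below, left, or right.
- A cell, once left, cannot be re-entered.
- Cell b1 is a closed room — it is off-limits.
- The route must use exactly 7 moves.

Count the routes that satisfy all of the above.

2

Need simple routes of exactly 7 moves from b2 to d3 (Manhattan distance 3, so 2 moves are spent on a detour and 2 undoing it).
Enumerating: b2 b3 c3 c2 c1 d1 d2 d3 | b2 a2 a3 b3 c3 c2 d2 d3.
That gives 2 routes.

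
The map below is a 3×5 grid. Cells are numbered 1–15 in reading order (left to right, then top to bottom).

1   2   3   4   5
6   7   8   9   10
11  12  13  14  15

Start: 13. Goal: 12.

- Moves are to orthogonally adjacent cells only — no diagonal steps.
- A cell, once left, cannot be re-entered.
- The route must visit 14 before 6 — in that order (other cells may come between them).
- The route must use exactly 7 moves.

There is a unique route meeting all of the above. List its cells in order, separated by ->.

13 -> 14 -> 9 -> 8 -> 7 -> 6 -> 11 -> 12

The waypoints must appear in the order 14, 6, with no cell reused.
Route from 13: right to 14, up to 9, 3× left (reaching 6), down to 11, right to 12 — 7 moves in all.
Check: order respected (14 at step 1, 6 at step 5); 7 moves as required.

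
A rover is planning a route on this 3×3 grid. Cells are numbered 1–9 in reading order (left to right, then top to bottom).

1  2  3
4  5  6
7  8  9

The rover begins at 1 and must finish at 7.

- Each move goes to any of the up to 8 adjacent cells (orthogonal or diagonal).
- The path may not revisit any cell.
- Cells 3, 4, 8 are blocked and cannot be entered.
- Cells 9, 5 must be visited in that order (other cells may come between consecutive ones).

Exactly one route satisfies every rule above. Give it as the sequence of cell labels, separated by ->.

1 -> 2 -> 6 -> 9 -> 5 -> 7

The waypoints must appear in the order 9, 5, with no cell reused.
Route from 1: right 1 to 2, down-right 1 to 6, down 1 to 9, up-left 1 to 5, down-left 1 to 7 — 5 moves in all.
Check: order respected (9 at step 3, 5 at step 4).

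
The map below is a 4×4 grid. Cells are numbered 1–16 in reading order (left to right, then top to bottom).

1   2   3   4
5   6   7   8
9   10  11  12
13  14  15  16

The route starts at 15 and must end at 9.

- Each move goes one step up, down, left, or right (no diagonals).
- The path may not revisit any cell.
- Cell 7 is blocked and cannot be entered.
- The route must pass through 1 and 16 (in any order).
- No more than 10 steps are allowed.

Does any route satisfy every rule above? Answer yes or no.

yes

One route that works: 15 → 16 → 12 → 8 → 4 → 3 → 2 → 1 → 5 → 9.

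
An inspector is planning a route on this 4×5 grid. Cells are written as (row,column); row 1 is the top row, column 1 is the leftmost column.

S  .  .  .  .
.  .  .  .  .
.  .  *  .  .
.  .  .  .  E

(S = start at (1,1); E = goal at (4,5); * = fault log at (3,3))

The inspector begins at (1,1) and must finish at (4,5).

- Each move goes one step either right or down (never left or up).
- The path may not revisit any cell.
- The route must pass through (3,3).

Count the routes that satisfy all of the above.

A right/down-only route from (1,1) to (4,5) makes exactly 3 down-moves and 4 right-moves in some order.
With no other constraints that would be C(7,3) = 35 routes.
Split at (3,3) and multiply the segment counts: (1,1)→(3,3): 6; (3,3)→(4,5): 3; product = 18.
That gives 18 routes.

18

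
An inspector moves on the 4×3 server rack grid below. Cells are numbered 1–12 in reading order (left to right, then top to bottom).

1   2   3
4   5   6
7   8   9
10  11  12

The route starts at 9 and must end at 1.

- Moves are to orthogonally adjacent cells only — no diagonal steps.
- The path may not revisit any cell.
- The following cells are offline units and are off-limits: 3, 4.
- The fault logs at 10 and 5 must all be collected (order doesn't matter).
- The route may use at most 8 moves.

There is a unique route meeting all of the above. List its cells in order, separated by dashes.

9 - 12 - 11 - 10 - 7 - 8 - 5 - 2 - 1

The 8-move cap with required stops at 10, 5 leaves no slack for detours.
Route from 9: down 1 to 12, left 2 to 10, up 1 to 7, right 1 to 8, up 2 to 2, left 1 to 1 — 8 moves in all.
Check: all required cells visited; 8 ≤ 8 moves.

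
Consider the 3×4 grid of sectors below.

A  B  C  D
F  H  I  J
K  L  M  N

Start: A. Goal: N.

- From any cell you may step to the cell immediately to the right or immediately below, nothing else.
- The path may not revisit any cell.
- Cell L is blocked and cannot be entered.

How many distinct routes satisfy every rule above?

7

A right/down-only route from A to N makes exactly 2 down-moves and 3 right-moves in some order.
With no other constraints that would be C(5,2) = 10 routes.
Subtract routes through each blocked cell (inclusion–exclusion for overlaps): − through L: 3 → 7.
That gives 7 routes.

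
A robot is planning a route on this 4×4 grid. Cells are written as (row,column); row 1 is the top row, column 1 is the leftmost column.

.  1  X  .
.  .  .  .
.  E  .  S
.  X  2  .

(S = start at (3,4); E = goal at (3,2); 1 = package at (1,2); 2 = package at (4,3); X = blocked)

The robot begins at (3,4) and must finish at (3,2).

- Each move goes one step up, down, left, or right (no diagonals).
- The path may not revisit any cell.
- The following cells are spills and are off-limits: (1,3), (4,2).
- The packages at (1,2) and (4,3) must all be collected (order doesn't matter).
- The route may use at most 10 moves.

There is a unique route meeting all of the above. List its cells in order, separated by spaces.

(3,4) (4,4) (4,3) (3,3) (2,3) (2,2) (1,2) (1,1) (2,1) (3,1) (3,2)

The 10-move cap with required stops at (1,2), (4,3) leaves no slack for detours.
Route from (3,4): down 1 to (4,4), left 1 to (4,3), up 2 to (2,3), left 1 to (2,2), up 1 to (1,2), left 1 to (1,1), down 2 to (3,1), right 1 to (3,2) — 10 moves in all.
Check: all required cells visited; 10 ≤ 10 moves.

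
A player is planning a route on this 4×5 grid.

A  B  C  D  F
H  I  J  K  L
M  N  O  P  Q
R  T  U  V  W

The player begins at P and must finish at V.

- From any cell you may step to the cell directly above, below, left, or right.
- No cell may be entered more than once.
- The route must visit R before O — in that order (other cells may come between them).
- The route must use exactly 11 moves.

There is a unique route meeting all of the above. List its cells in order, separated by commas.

P, K, J, I, H, M, R, T, N, O, U, V

The waypoints must appear in the order R, O, with no cell reused.
Route from P: up 1 to K, left 3 to H, down 2 to R, right 1 to T, up 1 to N, right 1 to O, down 1 to U, right 1 to V — 11 moves in all.
Check: order respected (R at step 6, O at step 9); 11 moves as required.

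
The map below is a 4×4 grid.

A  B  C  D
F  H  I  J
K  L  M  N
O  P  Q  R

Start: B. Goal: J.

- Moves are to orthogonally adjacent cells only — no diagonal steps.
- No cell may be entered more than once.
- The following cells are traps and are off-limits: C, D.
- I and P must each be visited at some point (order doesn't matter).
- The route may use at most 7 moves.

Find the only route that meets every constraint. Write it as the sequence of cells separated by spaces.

B H L P Q M I J

The budget equals the shortest possible length, so every move has to be on a shortest route through the required cells.
Route from B: 3× down (reaching P), right to Q, 2× up (reaching I), right to J — 7 moves in all.
Check: all required cells visited; 7 ≤ 7 moves.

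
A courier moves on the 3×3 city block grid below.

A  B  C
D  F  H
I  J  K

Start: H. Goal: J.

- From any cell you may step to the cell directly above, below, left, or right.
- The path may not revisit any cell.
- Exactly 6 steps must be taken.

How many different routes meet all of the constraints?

Need simple routes of exactly 6 moves from H to J (Manhattan distance 2, so 2 moves are spent on a detour and 2 undoing it).
Enumerating: H C B F D I J | H C B A D I J | H C B A D F J | H F B A D I J.
That gives 4 routes.

4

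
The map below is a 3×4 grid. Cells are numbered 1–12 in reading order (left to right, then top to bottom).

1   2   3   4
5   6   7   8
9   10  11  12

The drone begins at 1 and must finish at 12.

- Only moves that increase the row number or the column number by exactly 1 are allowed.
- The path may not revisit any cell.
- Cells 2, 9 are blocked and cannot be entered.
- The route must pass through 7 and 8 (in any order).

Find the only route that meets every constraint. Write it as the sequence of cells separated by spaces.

Moves only go right or down, so the column and row indices never decrease.
Route from 1: down 1 to 5, right 3 to 8, down 1 to 12 — 5 moves in all.
Check: all required cells visited.

1 5 6 7 8 12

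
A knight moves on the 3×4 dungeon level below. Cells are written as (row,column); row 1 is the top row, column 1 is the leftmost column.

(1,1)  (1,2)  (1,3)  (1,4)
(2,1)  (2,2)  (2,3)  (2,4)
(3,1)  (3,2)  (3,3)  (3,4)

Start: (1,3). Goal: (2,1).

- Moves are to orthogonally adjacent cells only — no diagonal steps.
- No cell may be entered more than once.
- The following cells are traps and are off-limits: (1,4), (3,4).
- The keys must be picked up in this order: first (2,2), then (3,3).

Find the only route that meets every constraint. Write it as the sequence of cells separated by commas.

(1,3), (1,2), (2,2), (2,3), (3,3), (3,2), (3,1), (2,1)

The waypoints must appear in the order (2,2), (3,3), with no cell reused.
Route from (1,3): left 1 to (1,2), down 1 to (2,2), right 1 to (2,3), down 1 to (3,3), left 2 to (3,1), up 1 to (2,1) — 7 moves in all.
Check: order respected ((2,2) at step 2, (3,3) at step 4).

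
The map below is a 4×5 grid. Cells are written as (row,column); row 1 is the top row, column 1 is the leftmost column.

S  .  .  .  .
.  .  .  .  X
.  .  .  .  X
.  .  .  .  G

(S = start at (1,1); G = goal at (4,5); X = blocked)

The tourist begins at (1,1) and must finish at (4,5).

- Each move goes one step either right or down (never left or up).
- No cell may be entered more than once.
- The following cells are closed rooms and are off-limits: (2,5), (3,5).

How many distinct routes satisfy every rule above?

20

A right/down-only route from (1,1) to (4,5) makes exactly 3 down-moves and 4 right-moves in some order.
With no other constraints that would be C(7,3) = 35 routes.
Subtract routes through each blocked cell (inclusion–exclusion for overlaps): − through (2,5): 5 − through (3,5): 15 + through (2,5)&(3,5): 5 → 20.
That gives 20 routes.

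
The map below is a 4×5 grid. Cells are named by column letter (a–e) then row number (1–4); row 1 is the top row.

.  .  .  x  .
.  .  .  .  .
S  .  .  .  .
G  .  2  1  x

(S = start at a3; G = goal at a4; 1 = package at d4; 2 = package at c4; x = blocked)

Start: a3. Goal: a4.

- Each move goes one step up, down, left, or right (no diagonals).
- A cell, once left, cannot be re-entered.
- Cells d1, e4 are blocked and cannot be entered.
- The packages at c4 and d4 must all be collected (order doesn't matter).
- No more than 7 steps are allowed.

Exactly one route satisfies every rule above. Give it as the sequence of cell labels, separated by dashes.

Any route must reach c4 and d4 and still end at a4 within 7 moves, so the order of the required stops is forced.
Route from a3: right 3 to d3, down 1 to d4, left 3 to a4 — 7 moves in all.
Check: all required cells visited; 7 ≤ 7 moves.

a3 - b3 - c3 - d3 - d4 - c4 - b4 - a4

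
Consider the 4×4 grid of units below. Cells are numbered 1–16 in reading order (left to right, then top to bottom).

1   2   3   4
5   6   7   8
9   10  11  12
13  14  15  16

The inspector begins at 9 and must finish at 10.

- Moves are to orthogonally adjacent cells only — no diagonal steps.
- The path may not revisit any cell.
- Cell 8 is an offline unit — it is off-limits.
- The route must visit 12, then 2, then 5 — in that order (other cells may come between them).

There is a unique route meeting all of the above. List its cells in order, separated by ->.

The waypoints must appear in the order 12, 2, 5, with no cell reused.
Route from 9: down 1 to 13, right 3 to 16, up 1 to 12, left 1 to 11, up 2 to 3, left 2 to 1, down 1 to 5, right 1 to 6, down 1 to 10 — 13 moves in all.
Check: order respected (12 at step 5, 2 at step 9, 5 at step 11).

9 -> 13 -> 14 -> 15 -> 16 -> 12 -> 11 -> 7 -> 3 -> 2 -> 1 -> 5 -> 6 -> 10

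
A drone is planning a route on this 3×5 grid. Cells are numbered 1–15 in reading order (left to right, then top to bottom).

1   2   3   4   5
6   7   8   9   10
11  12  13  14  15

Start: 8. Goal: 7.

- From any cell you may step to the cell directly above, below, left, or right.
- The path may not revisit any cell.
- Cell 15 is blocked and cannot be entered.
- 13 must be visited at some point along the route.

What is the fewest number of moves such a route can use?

Any route passes through 13 somewhere between 8 and 7. Summing Manhattan distances along the two legs (8 → 13 → 7) gives a lower bound of 1 + 2 = 3 moves.
A route of 3 moves achieves this: 8 → 13 → 12 → 7.
Since 3 matches the lower bound, it is optimal.

3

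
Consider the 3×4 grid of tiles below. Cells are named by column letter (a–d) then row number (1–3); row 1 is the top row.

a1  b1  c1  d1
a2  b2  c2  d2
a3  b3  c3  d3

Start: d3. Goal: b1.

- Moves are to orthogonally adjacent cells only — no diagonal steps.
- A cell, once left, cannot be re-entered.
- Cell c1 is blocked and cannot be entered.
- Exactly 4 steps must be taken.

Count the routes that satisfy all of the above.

Need simple routes of exactly 4 moves from d3 to b1 (Manhattan distance 4, so 0 moves are spent on a detour and 0 undoing it).
Enumerating: d3 d2 c2 b2 b1 | d3 c3 c2 b2 b1 | d3 c3 b3 b2 b1.
That gives 3 routes.

3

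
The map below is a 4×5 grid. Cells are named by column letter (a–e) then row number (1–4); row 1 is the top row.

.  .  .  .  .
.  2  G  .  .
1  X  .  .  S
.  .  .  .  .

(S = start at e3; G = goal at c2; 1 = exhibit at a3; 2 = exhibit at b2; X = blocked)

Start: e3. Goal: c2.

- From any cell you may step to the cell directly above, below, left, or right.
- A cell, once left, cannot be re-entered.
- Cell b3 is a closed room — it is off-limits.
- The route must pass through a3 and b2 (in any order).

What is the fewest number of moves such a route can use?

Any route passes through a3 and b2 in some order between e3 and c2. Summing Manhattan distances along each leg and taking the cheapest ordering (e3 → a3 → b2 → c2) gives a lower bound of 4 + 2 + 1 = 7 moves.
That bound ignores the blocked cells. Measuring each leg by the fewest moves that actually steer around them (e3→a3: 6; a3→b2: 2; b2→c2: 1) raises the lower bound to 9.
A route of 9 moves exists: e3 → e4 → d4 → c4 → b4 → a4 → a3 → a2 → b2 → c2.
Since 9 matches that lower bound, it is optimal.

9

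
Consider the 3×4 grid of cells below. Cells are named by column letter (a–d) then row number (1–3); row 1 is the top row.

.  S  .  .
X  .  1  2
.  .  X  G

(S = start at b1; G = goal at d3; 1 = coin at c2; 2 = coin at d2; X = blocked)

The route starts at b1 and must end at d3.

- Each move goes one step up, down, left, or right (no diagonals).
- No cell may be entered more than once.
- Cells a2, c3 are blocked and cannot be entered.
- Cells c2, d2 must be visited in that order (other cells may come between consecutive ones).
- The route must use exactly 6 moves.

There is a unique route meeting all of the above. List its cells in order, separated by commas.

b1, b2, c2, c1, d1, d2, d3

The waypoints must appear in the order c2, d2, with no cell reused.
Route from b1: down to b2, right to c2, up to c1, right to d1, 2× down (reaching d3) — 6 moves in all.
Check: order respected (1 at step 2, 2 at step 5); 6 moves as required.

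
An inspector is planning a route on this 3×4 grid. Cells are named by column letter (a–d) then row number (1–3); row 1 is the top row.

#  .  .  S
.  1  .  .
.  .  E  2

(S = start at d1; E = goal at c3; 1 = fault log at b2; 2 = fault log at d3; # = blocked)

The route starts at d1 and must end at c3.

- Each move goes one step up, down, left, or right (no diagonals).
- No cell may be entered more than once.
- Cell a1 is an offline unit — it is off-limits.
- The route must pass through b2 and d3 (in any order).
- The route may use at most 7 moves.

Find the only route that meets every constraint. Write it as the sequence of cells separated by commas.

The 7-move cap with required stops at b2, d3 leaves no slack for detours.
Route from d1: 2× left (reaching b1), down to b2, 2× right (reaching d2), down to d3, left to c3 — 7 moves in all.
Check: all required cells visited; 7 ≤ 7 moves.

d1, c1, b1, b2, c2, d2, d3, c3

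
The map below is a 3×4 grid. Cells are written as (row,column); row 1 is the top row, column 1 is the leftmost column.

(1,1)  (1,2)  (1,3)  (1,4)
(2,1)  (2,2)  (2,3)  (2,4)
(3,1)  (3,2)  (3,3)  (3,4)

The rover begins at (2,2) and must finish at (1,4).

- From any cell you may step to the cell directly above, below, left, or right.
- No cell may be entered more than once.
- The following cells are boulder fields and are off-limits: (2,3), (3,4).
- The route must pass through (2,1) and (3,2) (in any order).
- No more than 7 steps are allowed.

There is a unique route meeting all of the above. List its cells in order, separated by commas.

(2,2), (3,2), (3,1), (2,1), (1,1), (1,2), (1,3), (1,4)

The budget equals the shortest possible length, so every move has to be on a shortest route through the required cells.
Route from (2,2): down 1 to (3,2), left 1 to (3,1), up 2 to (1,1), right 3 to (1,4) — 7 moves in all.
Check: all required cells visited; 7 ≤ 7 moves.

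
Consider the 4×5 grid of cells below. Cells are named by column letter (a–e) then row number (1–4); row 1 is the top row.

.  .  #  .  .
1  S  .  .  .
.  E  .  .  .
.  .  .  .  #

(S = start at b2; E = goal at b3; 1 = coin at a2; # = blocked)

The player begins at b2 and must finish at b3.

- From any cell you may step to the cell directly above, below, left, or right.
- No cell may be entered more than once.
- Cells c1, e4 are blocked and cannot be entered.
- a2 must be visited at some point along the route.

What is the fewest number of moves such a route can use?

3

Any route passes through a2 somewhere between b2 and b3. Summing Manhattan distances along the two legs (b2 → a2 → b3) gives a lower bound of 1 + 2 = 3 moves.
A route of 3 moves achieves this: b2 → a2 → a3 → b3.
Since 3 matches the lower bound, it is optimal.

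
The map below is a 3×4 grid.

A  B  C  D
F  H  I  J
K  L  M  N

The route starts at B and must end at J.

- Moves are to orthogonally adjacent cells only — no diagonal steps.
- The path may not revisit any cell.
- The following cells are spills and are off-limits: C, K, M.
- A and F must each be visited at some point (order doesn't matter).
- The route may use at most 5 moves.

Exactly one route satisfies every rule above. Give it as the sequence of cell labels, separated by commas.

B, A, F, H, I, J

The 5-move cap with required stops at A, F leaves no slack for detours.
Route from B: left to A, down to F, 3× right (reaching J) — 5 moves in all.
Check: all required cells visited; 5 ≤ 5 moves.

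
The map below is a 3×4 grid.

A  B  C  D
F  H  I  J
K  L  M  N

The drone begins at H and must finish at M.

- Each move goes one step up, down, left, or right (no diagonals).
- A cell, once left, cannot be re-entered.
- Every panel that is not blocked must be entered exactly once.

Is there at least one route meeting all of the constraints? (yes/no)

Colour the cells like a checkerboard: each orthogonal step flips colour, so a Hamiltonian route alternates colours. Here there are 6 cells of one colour and 6 of the other, with start on the same colour as the goal — the counts and endpoints can't be arranged into an alternating sequence of length 12, so no Hamiltonian route exists.

no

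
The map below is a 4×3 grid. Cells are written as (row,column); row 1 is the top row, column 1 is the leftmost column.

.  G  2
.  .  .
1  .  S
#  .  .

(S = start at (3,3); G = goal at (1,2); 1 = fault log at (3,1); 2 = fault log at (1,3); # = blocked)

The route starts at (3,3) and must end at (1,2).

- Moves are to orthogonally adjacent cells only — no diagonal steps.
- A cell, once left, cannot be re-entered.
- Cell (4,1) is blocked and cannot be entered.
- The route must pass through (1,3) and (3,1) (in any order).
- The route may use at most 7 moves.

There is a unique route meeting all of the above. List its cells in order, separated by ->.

(3,3) -> (3,2) -> (3,1) -> (2,1) -> (2,2) -> (2,3) -> (1,3) -> (1,2)

Any route must reach (1,3) and (3,1) and still end at (1,2) within 7 moves, so the order of the required stops is forced.
Route from (3,3): 2× left (reaching (3,1)), up to (2,1), 2× right (reaching (2,3)), up to (1,3), left to (1,2) — 7 moves in all.
Check: all required cells visited; 7 ≤ 7 moves.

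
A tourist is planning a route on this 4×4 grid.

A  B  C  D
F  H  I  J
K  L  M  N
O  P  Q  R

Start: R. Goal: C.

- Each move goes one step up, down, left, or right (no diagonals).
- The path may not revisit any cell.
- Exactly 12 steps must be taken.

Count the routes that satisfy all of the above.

36

Need simple routes of exactly 12 moves from R to C (Manhattan distance 4, so 4 moves are spent on a detour and 4 undoing it).
Branch systematically from the start, pruning whenever the remaining move budget drops below the Manhattan distance to C or differs from it in parity. Grouping the completions by first move — via N: 19; via Q: 17 — and summing: 19 + 17 = 36.
That gives 36 routes.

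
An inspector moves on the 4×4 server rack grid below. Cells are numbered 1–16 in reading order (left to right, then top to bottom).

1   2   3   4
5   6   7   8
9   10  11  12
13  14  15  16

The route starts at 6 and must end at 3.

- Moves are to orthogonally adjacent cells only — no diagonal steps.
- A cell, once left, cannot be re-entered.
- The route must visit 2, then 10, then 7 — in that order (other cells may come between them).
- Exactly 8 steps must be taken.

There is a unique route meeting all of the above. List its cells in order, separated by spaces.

6 2 1 5 9 10 11 7 3

The waypoints must appear in the order 2, 10, 7, with no cell reused.
Route from 6: up 1 to 2, left 1 to 1, down 2 to 9, right 2 to 11, up 2 to 3 — 8 moves in all.
Check: order respected (2 at step 1, 10 at step 5, 7 at step 7); 8 moves as required.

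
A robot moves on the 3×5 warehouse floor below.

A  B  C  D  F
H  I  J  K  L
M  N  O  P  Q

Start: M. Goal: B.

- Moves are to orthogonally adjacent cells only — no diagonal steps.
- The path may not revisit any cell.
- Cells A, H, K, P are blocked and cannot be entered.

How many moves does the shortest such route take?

3

The Manhattan distance from M to B is |3−1| + |1−2| = 3, so at least 3 moves are needed.
A route of 3 moves achieves this: M → N → I → B.
Since 3 matches the lower bound, it is optimal.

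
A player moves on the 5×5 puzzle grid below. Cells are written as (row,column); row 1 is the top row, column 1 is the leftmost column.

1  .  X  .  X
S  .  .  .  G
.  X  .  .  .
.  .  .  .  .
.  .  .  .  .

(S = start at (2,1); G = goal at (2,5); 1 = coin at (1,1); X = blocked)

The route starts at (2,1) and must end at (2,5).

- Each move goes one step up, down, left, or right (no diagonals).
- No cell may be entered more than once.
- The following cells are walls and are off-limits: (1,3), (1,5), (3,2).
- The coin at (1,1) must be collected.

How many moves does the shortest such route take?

Any route passes through (1,1) somewhere between (2,1) and (2,5). Summing Manhattan distances along the two legs ((2,1) → (1,1) → (2,5)) gives a lower bound of 1 + 5 = 6 moves.
A route of 6 moves achieves this: (2,1) → (1,1) → (1,2) → (2,2) → (2,3) → (2,4) → (2,5).
Since 6 matches the lower bound, it is optimal.

6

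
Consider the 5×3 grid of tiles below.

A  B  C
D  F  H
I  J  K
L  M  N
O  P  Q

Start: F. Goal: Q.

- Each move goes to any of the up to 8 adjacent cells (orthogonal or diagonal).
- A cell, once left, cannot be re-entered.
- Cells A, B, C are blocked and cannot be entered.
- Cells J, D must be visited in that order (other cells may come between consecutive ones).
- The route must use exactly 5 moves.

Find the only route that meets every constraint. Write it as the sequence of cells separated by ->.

F -> J -> D -> I -> M -> Q

The waypoints must appear in the order J, D, with no cell reused.
Route from F: down to J, up-left to D, down to I, 2× down-right (reaching Q) — 5 moves in all.
Check: order respected (J at step 1, D at step 2); 5 moves as required.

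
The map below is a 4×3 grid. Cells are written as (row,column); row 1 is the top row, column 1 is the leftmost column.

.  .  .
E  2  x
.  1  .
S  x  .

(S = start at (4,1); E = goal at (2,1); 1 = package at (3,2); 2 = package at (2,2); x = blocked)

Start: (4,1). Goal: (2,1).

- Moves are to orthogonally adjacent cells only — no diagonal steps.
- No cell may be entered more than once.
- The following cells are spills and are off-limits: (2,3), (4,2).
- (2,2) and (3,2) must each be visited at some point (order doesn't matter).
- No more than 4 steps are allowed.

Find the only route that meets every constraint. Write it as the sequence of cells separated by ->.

The budget equals the shortest possible length, so every move has to be on a shortest route through the required cells.
Route from (4,1): up to (3,1), right to (3,2), up to (2,2), left to (2,1) — 4 moves in all.
Check: all required cells visited; 4 ≤ 4 moves.

(4,1) -> (3,1) -> (3,2) -> (2,2) -> (2,1)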